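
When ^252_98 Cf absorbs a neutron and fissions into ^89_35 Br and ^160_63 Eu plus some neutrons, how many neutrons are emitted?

4

Conserve mass number: 253 = 89 + 160 + k, so k = 253 − 249 = 4.
Check atomic number: 98 = 35 + 63 + 0 = 98. ✓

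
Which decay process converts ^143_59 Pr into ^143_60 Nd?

ΔA = 143 − 143 = 0; ΔZ = 60 − 59 = +1.
A is unchanged and Z rises by 1 — a neutron has become a proton (β⁻ decay).

beta-minus decay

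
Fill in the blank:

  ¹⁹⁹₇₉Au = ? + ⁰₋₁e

Hg-199

Conserve mass number: 199 = A + 0, so A = 199.
Conserve atomic number: 79 = Z − 1, so Z = 80.
Z = 80 is mercury, so the species is ¹⁹⁹₈₀Hg.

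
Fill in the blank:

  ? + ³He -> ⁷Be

Conserve mass number: A + 3 = 7, so A = 4.
Conserve atomic number: Z + 2 = 4, so Z = 2.
A = 4 and Z = 2 is ⁴He — an alpha particle.

alpha particle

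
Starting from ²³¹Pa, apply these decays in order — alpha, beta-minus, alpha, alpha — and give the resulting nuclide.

Start: (A, Z) = (231, 91).
After α: (227, 89).
After β⁻: (227, 90).
After α: (223, 88).
After α: (219, 86).
Z = 86 is radon.

Rn-219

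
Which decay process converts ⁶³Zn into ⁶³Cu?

beta-plus decay or electron capture

ΔA = 63 − 63 = 0; ΔZ = 29 − 30 = -1.
A is unchanged and Z drops by 1 — a proton has become a neutron (β⁺ emission or electron capture).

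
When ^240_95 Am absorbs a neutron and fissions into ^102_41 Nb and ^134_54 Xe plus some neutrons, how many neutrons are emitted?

5

Conserve mass number: 241 = 102 + 134 + k, so k = 241 − 236 = 5.
Check atomic number: 95 = 41 + 54 + 0 = 95. ✓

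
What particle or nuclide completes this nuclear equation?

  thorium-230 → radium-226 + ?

alpha particle

Conserve mass number: 230 = 226 + A, so A = 4.
Conserve atomic number: 90 = 88 + Z, so Z = 2.
A = 4 and Z = 2 is helium-4 — an alpha particle.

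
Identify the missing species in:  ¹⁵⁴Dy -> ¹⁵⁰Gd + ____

Conserve mass number: 154 = 150 + A, so A = 4.
Conserve atomic number: 66 = 64 + Z, so Z = 2.
A = 4 and Z = 2 is ⁴He — an alpha particle.

alpha particle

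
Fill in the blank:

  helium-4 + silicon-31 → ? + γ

Conserve mass number: 4 + 31 = A + 0, so A = 35.
Conserve atomic number: 2 + 14 = Z + 0, so Z = 16.
Z = 16 is sulfur, so the species is sulfur-35.

S-35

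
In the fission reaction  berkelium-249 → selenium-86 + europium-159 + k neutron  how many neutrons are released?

Conserve mass number: 249 = 86 + 159 + k, so k = 249 − 245 = 4.
Check atomic number: 97 = 34 + 63 + 0 = 97. ✓

4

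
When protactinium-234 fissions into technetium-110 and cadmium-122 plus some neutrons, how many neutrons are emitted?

Conserve mass number: 234 = 110 + 122 + k, so k = 234 − 232 = 2.
Check atomic number: 91 = 43 + 48 + 0 = 91. ✓

2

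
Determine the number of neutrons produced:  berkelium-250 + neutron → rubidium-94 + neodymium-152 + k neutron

5

Conserve mass number: 251 = 94 + 152 + k, so k = 251 − 246 = 5.
Check atomic number: 97 = 37 + 60 + 0 = 97. ✓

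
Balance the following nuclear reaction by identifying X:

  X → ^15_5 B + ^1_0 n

Conserve mass number: A = 15 + 1, so A = 16.
Conserve atomic number: Z = 5 + 0, so Z = 5.
Z = 5 is boron, so the species is ^16_5 B.

B-16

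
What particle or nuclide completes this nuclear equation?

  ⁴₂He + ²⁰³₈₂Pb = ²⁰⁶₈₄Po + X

neutron

Conserve mass number: 4 + 203 = 206 + A, so A = 1.
Conserve atomic number: 2 + 82 = 84 + Z, so Z = 0.
A = 1 and Z = 0 is ¹₀n — a neutron.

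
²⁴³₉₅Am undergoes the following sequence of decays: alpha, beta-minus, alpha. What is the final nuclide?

U-235

Start: (A, Z) = (243, 95).
After α: (239, 93).
After β⁻: (239, 94).
After α: (235, 92).
Z = 92 is uranium.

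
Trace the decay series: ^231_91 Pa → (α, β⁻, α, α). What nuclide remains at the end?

Start: (A, Z) = (231, 91).
After α: (227, 89).
After β⁻: (227, 90).
After α: (223, 88).
After α: (219, 86).
Z = 86 is radon.

Rn-219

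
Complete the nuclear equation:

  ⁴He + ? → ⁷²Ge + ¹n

Zn-69

Conserve mass number: 4 + A = 72 + 1, so A = 69.
Conserve atomic number: 2 + Z = 32 + 0, so Z = 30.
Z = 30 is zinc, so the species is ⁶⁹Zn.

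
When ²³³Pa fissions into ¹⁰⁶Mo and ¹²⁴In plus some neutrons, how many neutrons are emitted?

3

Conserve mass number: 233 = 106 + 124 + k, so k = 233 − 230 = 3.
Check atomic number: 91 = 42 + 49 + 0 = 91. ✓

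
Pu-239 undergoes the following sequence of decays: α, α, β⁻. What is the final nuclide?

Start: (A, Z) = (239, 94).
After α: (235, 92).
After α: (231, 90).
After β⁻: (231, 91).
Z = 91 is protactinium.

Pa-231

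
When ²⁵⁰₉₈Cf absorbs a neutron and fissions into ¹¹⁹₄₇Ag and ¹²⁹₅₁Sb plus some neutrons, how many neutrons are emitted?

3

Conserve mass number: 251 = 119 + 129 + k, so k = 251 − 248 = 3.
Check atomic number: 98 = 47 + 51 + 0 = 98. ✓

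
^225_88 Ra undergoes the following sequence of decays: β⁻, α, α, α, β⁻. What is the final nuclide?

Start: (A, Z) = (225, 88).
After β⁻: (225, 89).
After α: (221, 87).
After α: (217, 85).
After α: (213, 83).
After β⁻: (213, 84).
Z = 84 is polonium.

Po-213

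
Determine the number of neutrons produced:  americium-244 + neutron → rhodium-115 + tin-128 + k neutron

Conserve mass number: 245 = 115 + 128 + k, so k = 245 − 243 = 2.
Check atomic number: 95 = 45 + 50 + 0 = 95. ✓

2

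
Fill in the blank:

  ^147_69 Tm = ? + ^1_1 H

Conserve mass number: 147 = A + 1, so A = 146.
Conserve atomic number: 69 = Z + 1, so Z = 68.
Z = 68 is erbium, so the species is ^146_68 Er.

Er-146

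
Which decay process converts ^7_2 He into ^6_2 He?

ΔA = 6 − 7 = -1; ΔZ = 2 − 2 = +0.
A drops by 1 with Z unchanged — a neutron was emitted.

neutron emission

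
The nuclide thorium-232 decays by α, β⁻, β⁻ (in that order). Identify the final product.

Th-228

Start: (A, Z) = (232, 90).
After α: (228, 88).
After β⁻: (228, 89).
After β⁻: (228, 90).
Z = 90 is thorium.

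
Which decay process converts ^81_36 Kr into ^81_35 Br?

ΔA = 81 − 81 = 0; ΔZ = 35 − 36 = -1.
A is unchanged and Z drops by 1 — a proton has become a neutron (β⁺ emission or electron capture).

beta-plus decay or electron capture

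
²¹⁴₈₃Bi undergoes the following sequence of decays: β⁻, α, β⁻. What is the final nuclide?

Bi-210

Start: (A, Z) = (214, 83).
After β⁻: (214, 84).
After α: (210, 82).
After β⁻: (210, 83).
Z = 83 is bismuth.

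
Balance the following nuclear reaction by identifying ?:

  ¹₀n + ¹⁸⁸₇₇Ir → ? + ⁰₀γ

Ir-189

Conserve mass number: 1 + 188 = A + 0, so A = 189.
Conserve atomic number: 0 + 77 = Z + 0, so Z = 77.
Z = 77 is iridium, so the species is ¹⁸⁹₇₇Ir.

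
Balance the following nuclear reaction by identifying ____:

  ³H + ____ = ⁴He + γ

Conserve mass number: 3 + A = 4 + 0, so A = 1.
Conserve atomic number: 1 + Z = 2 + 0, so Z = 1.
A = 1 and Z = 1 is ¹H — a proton.

proton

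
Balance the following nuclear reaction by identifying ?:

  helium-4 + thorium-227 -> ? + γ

U-231

Conserve mass number: 4 + 227 = A + 0, so A = 231.
Conserve atomic number: 2 + 90 = Z + 0, so Z = 92.
Z = 92 is uranium, so the species is uranium-231.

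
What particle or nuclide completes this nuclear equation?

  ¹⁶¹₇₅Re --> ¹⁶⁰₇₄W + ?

proton

Conserve mass number: 161 = 160 + A, so A = 1.
Conserve atomic number: 75 = 74 + Z, so Z = 1.
A = 1 and Z = 1 is ¹₁H — a proton.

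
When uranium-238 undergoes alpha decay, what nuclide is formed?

Th-234

Alpha decay: mass number changes by -4, atomic number by -2.
A: 238 − 4 = 234; Z: 92 − 2 = 90.
Z = 90 is thorium, so the daughter is thorium-234.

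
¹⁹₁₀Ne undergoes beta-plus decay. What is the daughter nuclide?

F-19

Beta-plus decay: mass number changes by +0, atomic number by -1.
A: 19 = 19; Z: 10 − 1 = 9.
Z = 9 is fluorine, so the daughter is ¹⁹₉F.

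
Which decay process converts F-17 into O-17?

ΔA = 17 − 17 = 0; ΔZ = 8 − 9 = -1.
A is unchanged and Z drops by 1 — a proton has become a neutron (β⁺ emission or electron capture).

beta-plus decay or electron capture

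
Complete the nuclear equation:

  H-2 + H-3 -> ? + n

Conserve mass number: 2 + 3 = A + 1, so A = 4.
Conserve atomic number: 1 + 1 = Z + 0, so Z = 2.
A = 4 and Z = 2 is He-4 — an alpha particle.

He-4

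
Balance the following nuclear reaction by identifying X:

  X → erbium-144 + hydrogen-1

Conserve mass number: A = 144 + 1, so A = 145.
Conserve atomic number: Z = 68 + 1, so Z = 69.
Z = 69 is thulium, so the species is thulium-145.

Tm-145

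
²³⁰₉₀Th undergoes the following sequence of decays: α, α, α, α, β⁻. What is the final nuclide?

Bi-214

Start: (A, Z) = (230, 90).
After α: (226, 88).
After α: (222, 86).
After α: (218, 84).
After α: (214, 82).
After β⁻: (214, 83).
Z = 83 is bismuth.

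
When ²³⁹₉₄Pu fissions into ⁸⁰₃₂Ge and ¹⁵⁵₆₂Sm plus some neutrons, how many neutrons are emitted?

Conserve mass number: 239 = 80 + 155 + k, so k = 239 − 235 = 4.
Check atomic number: 94 = 32 + 62 + 0 = 94. ✓

4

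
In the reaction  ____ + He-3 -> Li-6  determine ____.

Conserve mass number: A + 3 = 6, so A = 3.
Conserve atomic number: Z + 2 = 3, so Z = 1.
A = 3 and Z = 1 is H-3 — a triton.

triton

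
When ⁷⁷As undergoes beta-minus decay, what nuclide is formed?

Beta-minus decay: mass number changes by +0, atomic number by +1.
A: 77 = 77; Z: 33 + 1 = 34.
Z = 34 is selenium, so the daughter is ⁷⁷Se.

Se-77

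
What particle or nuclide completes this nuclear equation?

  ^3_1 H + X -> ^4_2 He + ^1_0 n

Conserve mass number: 3 + A = 4 + 1, so A = 2.
Conserve atomic number: 1 + Z = 2 + 0, so Z = 1.
A = 2 and Z = 1 is ^2_1 H — a deuteron.

deuteron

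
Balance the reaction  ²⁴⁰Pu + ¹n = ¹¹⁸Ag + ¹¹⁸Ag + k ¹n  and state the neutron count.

5

Conserve mass number: 241 = 118 + 118 + k, so k = 241 − 236 = 5.
Check atomic number: 94 = 47 + 47 + 0 = 94. ✓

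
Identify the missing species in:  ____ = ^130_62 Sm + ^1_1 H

Eu-131

Conserve mass number: A = 130 + 1, so A = 131.
Conserve atomic number: Z = 62 + 1, so Z = 63.
Z = 63 is europium, so the species is ^131_63 Eu.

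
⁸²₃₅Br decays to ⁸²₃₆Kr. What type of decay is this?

beta-minus decay

ΔA = 82 − 82 = 0; ΔZ = 36 − 35 = +1.
A is unchanged and Z rises by 1 — a neutron has become a proton (β⁻ decay).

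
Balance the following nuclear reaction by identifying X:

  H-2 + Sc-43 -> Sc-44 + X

proton

Conserve mass number: 2 + 43 = 44 + A, so A = 1.
Conserve atomic number: 1 + 21 = 21 + Z, so Z = 1.
A = 1 and Z = 1 is H-1 — a proton.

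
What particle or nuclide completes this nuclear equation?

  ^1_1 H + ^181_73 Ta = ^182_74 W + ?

Conserve mass number: 1 + 181 = 182 + A, so A = 0.
Conserve atomic number: 1 + 73 = 74 + Z, so Z = 0.
A = 0 and Z = 0 is ^0_0 γ — a gamma ray.

gamma ray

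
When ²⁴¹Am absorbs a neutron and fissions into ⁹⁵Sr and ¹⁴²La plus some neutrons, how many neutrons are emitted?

Conserve mass number: 242 = 95 + 142 + k, so k = 242 − 237 = 5.
Check atomic number: 95 = 38 + 57 + 0 = 95. ✓

5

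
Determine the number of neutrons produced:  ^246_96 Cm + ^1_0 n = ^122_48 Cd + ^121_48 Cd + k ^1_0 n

4

Conserve mass number: 247 = 122 + 121 + k, so k = 247 − 243 = 4.
Check atomic number: 96 = 48 + 48 + 0 = 96. ✓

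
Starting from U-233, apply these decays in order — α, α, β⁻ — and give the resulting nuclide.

Ac-225

Start: (A, Z) = (233, 92).
After α: (229, 90).
After α: (225, 88).
After β⁻: (225, 89).
Z = 89 is actinium.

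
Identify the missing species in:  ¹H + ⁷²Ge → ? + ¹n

As-72

Conserve mass number: 1 + 72 = A + 1, so A = 72.
Conserve atomic number: 1 + 32 = Z + 0, so Z = 33.
Z = 33 is arsenic, so the species is ⁷²As.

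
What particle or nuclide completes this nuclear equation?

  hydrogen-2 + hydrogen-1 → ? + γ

He-3

Conserve mass number: 2 + 1 = A + 0, so A = 3.
Conserve atomic number: 1 + 1 = Z + 0, so Z = 2.
Z = 2 is helium, so the species is helium-3.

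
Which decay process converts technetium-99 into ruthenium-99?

ΔA = 99 − 99 = 0; ΔZ = 44 − 43 = +1.
A is unchanged and Z rises by 1 — a neutron has become a proton (β⁻ decay).

beta-minus decay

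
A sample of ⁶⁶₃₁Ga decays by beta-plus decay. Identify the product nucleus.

Beta-plus decay: mass number changes by +0, atomic number by -1.
A: 66 = 66; Z: 31 − 1 = 30.
Z = 30 is zinc, so the daughter is ⁶⁶₃₀Zn.

Zn-66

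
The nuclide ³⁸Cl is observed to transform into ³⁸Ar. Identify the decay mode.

beta-minus decay

ΔA = 38 − 38 = 0; ΔZ = 18 − 17 = +1.
A is unchanged and Z rises by 1 — a neutron has become a proton (β⁻ decay).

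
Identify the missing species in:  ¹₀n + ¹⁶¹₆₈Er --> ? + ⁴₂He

Dy-158

Conserve mass number: 1 + 161 = A + 4, so A = 158.
Conserve atomic number: 0 + 68 = Z + 2, so Z = 66.
Z = 66 is dysprosium, so the species is ¹⁵⁸₆₆Dy.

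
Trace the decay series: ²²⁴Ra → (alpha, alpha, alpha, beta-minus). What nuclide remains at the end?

Bi-212

Start: (A, Z) = (224, 88).
After α: (220, 86).
After α: (216, 84).
After α: (212, 82).
After β⁻: (212, 83).
Z = 83 is bismuth.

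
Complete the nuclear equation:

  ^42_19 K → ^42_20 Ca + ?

Conserve mass number: 42 = 42 + A, so A = 0.
Conserve atomic number: 19 = 20 + Z, so Z = -1.
A = 0 and Z = -1 is ^0_-1 e — a beta-minus particle.

beta-minus particle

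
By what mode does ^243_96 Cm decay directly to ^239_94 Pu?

alpha decay

ΔA = 239 − 243 = -4; ΔZ = 94 − 96 = -2.
A drops by 4 and Z drops by 2 — the signature of alpha emission.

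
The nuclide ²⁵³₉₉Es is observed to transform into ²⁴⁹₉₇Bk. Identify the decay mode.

ΔA = 249 − 253 = -4; ΔZ = 97 − 99 = -2.
A drops by 4 and Z drops by 2 — the signature of alpha emission.

alpha decay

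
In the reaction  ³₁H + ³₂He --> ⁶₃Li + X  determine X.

Conserve mass number: 3 + 3 = 6 + A, so A = 0.
Conserve atomic number: 1 + 2 = 3 + Z, so Z = 0.
A = 0 and Z = 0 is ⁰₀γ — a gamma ray.

gamma ray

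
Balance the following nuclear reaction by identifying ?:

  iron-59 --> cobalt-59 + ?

Conserve mass number: 59 = 59 + A, so A = 0.
Conserve atomic number: 26 = 27 + Z, so Z = -1.
A = 0 and Z = -1 is e⁻ — a beta-minus particle.

beta-minus particle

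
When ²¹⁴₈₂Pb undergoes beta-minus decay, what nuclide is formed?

Beta-minus decay: mass number changes by +0, atomic number by +1.
A: 214 = 214; Z: 82 + 1 = 83.
Z = 83 is bismuth, so the daughter is ²¹⁴₈₃Bi.

Bi-214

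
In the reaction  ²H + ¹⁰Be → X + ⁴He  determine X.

Li-8

Conserve mass number: 2 + 10 = A + 4, so A = 8.
Conserve atomic number: 1 + 4 = Z + 2, so Z = 3.
Z = 3 is lithium, so the species is ⁸Li.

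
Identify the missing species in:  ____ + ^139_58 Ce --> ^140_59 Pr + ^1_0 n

Conserve mass number: A + 139 = 140 + 1, so A = 2.
Conserve atomic number: Z + 58 = 59 + 0, so Z = 1.
A = 2 and Z = 1 is ^2_1 H — a deuteron.

deuteron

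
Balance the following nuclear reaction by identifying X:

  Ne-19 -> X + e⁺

Conserve mass number: 19 = A + 0, so A = 19.
Conserve atomic number: 10 = Z + 1, so Z = 9.
Z = 9 is fluorine, so the species is F-19.

F-19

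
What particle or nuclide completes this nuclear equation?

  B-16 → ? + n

Conserve mass number: 16 = A + 1, so A = 15.
Conserve atomic number: 5 = Z + 0, so Z = 5.
Z = 5 is boron, so the species is B-15.

B-15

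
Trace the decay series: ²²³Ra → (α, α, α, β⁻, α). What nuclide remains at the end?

Tl-207

Start: (A, Z) = (223, 88).
After α: (219, 86).
After α: (215, 84).
After α: (211, 82).
After β⁻: (211, 83).
After α: (207, 81).
Z = 81 is thallium.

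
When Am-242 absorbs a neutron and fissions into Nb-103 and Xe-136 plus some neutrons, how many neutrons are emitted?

Conserve mass number: 243 = 103 + 136 + k, so k = 243 − 239 = 4.
Check atomic number: 95 = 41 + 54 + 0 = 95. ✓

4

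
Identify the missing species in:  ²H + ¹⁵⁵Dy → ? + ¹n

Conserve mass number: 2 + 155 = A + 1, so A = 156.
Conserve atomic number: 1 + 66 = Z + 0, so Z = 67.
Z = 67 is holmium, so the species is ¹⁵⁶Ho.

Ho-156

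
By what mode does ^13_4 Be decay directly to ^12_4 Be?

neutron emission

ΔA = 12 − 13 = -1; ΔZ = 4 − 4 = +0.
A drops by 1 with Z unchanged — a neutron was emitted.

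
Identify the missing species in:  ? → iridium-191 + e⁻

Conserve mass number: A = 191 + 0, so A = 191.
Conserve atomic number: Z = 77 − 1, so Z = 76.
Z = 76 is osmium, so the species is osmium-191.

Os-191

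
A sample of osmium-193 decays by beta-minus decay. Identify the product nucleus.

Beta-minus decay: mass number changes by +0, atomic number by +1.
A: 193 = 193; Z: 76 + 1 = 77.
Z = 77 is iridium, so the daughter is iridium-193.

Ir-193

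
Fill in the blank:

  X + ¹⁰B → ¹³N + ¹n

alpha particle

Conserve mass number: A + 10 = 13 + 1, so A = 4.
Conserve atomic number: Z + 5 = 7 + 0, so Z = 2.
A = 4 and Z = 2 is ⁴He — an alpha particle.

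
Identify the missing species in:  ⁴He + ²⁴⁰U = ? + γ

Conserve mass number: 4 + 240 = A + 0, so A = 244.
Conserve atomic number: 2 + 92 = Z + 0, so Z = 94.
Z = 94 is plutonium, so the species is ²⁴⁴Pu.

Pu-244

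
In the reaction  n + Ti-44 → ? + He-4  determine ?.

Ca-41

Conserve mass number: 1 + 44 = A + 4, so A = 41.
Conserve atomic number: 0 + 22 = Z + 2, so Z = 20.
Z = 20 is calcium, so the species is Ca-41.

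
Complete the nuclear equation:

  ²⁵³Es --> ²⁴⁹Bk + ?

alpha particle

Conserve mass number: 253 = 249 + A, so A = 4.
Conserve atomic number: 99 = 97 + Z, so Z = 2.
A = 4 and Z = 2 is ⁴He — an alpha particle.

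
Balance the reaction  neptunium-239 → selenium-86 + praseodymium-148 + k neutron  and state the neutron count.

5

Conserve mass number: 239 = 86 + 148 + k, so k = 239 − 234 = 5.
Check atomic number: 93 = 34 + 59 + 0 = 93. ✓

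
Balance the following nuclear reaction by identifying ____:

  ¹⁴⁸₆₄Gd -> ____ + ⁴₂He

Conserve mass number: 148 = A + 4, so A = 144.
Conserve atomic number: 64 = Z + 2, so Z = 62.
Z = 62 is samarium, so the species is ¹⁴⁴₆₂Sm.

Sm-144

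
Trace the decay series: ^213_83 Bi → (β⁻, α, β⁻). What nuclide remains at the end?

Bi-209

Start: (A, Z) = (213, 83).
After β⁻: (213, 84).
After α: (209, 82).
After β⁻: (209, 83).
Z = 83 is bismuth.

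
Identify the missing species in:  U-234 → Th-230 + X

Conserve mass number: 234 = 230 + A, so A = 4.
Conserve atomic number: 92 = 90 + Z, so Z = 2.
A = 4 and Z = 2 is He-4 — an alpha particle.

alpha particle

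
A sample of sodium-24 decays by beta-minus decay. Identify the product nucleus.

Beta-minus decay: mass number changes by +0, atomic number by +1.
A: 24 = 24; Z: 11 + 1 = 12.
Z = 12 is magnesium, so the daughter is magnesium-24.

Mg-24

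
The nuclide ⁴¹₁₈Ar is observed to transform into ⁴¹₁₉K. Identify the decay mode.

ΔA = 41 − 41 = 0; ΔZ = 19 − 18 = +1.
A is unchanged and Z rises by 1 — a neutron has become a proton (β⁻ decay).

beta-minus decay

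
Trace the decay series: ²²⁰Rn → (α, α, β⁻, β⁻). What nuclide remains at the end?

Start: (A, Z) = (220, 86).
After α: (216, 84).
After α: (212, 82).
After β⁻: (212, 83).
After β⁻: (212, 84).
Z = 84 is polonium.

Po-212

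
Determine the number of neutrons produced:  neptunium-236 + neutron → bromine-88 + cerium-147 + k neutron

Conserve mass number: 237 = 88 + 147 + k, so k = 237 − 235 = 2.
Check atomic number: 93 = 35 + 58 + 0 = 93. ✓

2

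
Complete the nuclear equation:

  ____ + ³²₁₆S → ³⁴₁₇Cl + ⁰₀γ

deuteron

Conserve mass number: A + 32 = 34 + 0, so A = 2.
Conserve atomic number: Z + 16 = 17 + 0, so Z = 1.
A = 2 and Z = 1 is ²₁H — a deuteron.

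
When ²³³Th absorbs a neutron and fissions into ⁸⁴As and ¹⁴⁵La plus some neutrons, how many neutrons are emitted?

Conserve mass number: 234 = 84 + 145 + k, so k = 234 − 229 = 5.
Check atomic number: 90 = 33 + 57 + 0 = 90. ✓

5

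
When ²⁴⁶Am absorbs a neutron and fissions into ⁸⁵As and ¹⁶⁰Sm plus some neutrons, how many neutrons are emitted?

2

Conserve mass number: 247 = 85 + 160 + k, so k = 247 − 245 = 2.
Check atomic number: 95 = 33 + 62 + 0 = 95. ✓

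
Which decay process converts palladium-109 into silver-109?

ΔA = 109 − 109 = 0; ΔZ = 47 − 46 = +1.
A is unchanged and Z rises by 1 — a neutron has become a proton (β⁻ decay).

beta-minus decay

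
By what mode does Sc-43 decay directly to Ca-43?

beta-plus decay or electron capture

ΔA = 43 − 43 = 0; ΔZ = 20 − 21 = -1.
A is unchanged and Z drops by 1 — a proton has become a neutron (β⁺ emission or electron capture).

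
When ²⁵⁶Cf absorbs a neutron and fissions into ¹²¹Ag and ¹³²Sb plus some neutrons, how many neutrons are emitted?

4

Conserve mass number: 257 = 121 + 132 + k, so k = 257 − 253 = 4.
Check atomic number: 98 = 47 + 51 + 0 = 98. ✓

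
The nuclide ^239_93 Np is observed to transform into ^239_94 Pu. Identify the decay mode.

beta-minus decay

ΔA = 239 − 239 = 0; ΔZ = 94 − 93 = +1.
A is unchanged and Z rises by 1 — a neutron has become a proton (β⁻ decay).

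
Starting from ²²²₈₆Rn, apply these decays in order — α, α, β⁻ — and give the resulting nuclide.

Start: (A, Z) = (222, 86).
After α: (218, 84).
After α: (214, 82).
After β⁻: (214, 83).
Z = 83 is bismuth.

Bi-214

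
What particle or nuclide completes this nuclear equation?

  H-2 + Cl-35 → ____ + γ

Conserve mass number: 2 + 35 = A + 0, so A = 37.
Conserve atomic number: 1 + 17 = Z + 0, so Z = 18.
Z = 18 is argon, so the species is Ar-37.

Ar-37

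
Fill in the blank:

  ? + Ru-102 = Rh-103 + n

deuteron

Conserve mass number: A + 102 = 103 + 1, so A = 2.
Conserve atomic number: Z + 44 = 45 + 0, so Z = 1.
A = 2 and Z = 1 is H-2 — a deuteron.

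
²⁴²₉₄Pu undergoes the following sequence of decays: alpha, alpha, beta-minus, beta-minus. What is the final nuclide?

Start: (A, Z) = (242, 94).
After α: (238, 92).
After α: (234, 90).
After β⁻: (234, 91).
After β⁻: (234, 92).
Z = 92 is uranium.

U-234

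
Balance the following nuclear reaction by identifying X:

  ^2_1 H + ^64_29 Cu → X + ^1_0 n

Conserve mass number: 2 + 64 = A + 1, so A = 65.
Conserve atomic number: 1 + 29 = Z + 0, so Z = 30.
Z = 30 is zinc, so the species is ^65_30 Zn.

Zn-65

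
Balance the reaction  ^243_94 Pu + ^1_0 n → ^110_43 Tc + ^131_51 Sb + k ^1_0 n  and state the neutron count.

3

Conserve mass number: 244 = 110 + 131 + k, so k = 244 − 241 = 3.
Check atomic number: 94 = 43 + 51 + 0 = 94. ✓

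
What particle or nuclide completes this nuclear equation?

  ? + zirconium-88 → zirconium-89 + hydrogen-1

Conserve mass number: A + 88 = 89 + 1, so A = 2.
Conserve atomic number: Z + 40 = 40 + 1, so Z = 1.
A = 2 and Z = 1 is hydrogen-2 — a deuteron.

deuteron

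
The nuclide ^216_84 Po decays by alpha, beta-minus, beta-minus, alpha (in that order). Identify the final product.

Pb-208

Start: (A, Z) = (216, 84).
After α: (212, 82).
After β⁻: (212, 83).
After β⁻: (212, 84).
After α: (208, 82).
Z = 82 is lead.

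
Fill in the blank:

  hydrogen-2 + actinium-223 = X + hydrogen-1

Ac-224

Conserve mass number: 2 + 223 = A + 1, so A = 224.
Conserve atomic number: 1 + 89 = Z + 1, so Z = 89.
Z = 89 is actinium, so the species is actinium-224.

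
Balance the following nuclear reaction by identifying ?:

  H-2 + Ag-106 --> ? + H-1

Ag-107

Conserve mass number: 2 + 106 = A + 1, so A = 107.
Conserve atomic number: 1 + 47 = Z + 1, so Z = 47.
Z = 47 is silver, so the species is Ag-107.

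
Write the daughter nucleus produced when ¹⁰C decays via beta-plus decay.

B-10

Beta-plus decay: mass number changes by +0, atomic number by -1.
A: 10 = 10; Z: 6 − 1 = 5.
Z = 5 is boron, so the daughter is ¹⁰B.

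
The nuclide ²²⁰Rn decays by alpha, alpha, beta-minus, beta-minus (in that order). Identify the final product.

Po-212

Start: (A, Z) = (220, 86).
After α: (216, 84).
After α: (212, 82).
After β⁻: (212, 83).
After β⁻: (212, 84).
Z = 84 is polonium.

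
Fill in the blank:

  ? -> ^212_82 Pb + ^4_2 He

Po-216

Conserve mass number: A = 212 + 4, so A = 216.
Conserve atomic number: Z = 82 + 2, so Z = 84.
Z = 84 is polonium, so the species is ^216_84 Po.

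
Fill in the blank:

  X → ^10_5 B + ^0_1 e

C-10

Conserve mass number: A = 10 + 0, so A = 10.
Conserve atomic number: Z = 5 + 1, so Z = 6.
Z = 6 is carbon, so the species is ^10_6 C.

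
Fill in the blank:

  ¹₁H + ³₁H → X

He-4

Conserve mass number: 1 + 3 = A, so A = 4.
Conserve atomic number: 1 + 1 = Z, so Z = 2.
A = 4 and Z = 2 is ⁴₂He — an alpha particle.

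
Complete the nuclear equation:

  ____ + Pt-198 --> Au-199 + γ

proton

Conserve mass number: A + 198 = 199 + 0, so A = 1.
Conserve atomic number: Z + 78 = 79 + 0, so Z = 1.
A = 1 and Z = 1 is H-1 — a proton.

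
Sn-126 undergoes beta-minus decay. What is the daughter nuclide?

Beta-minus decay: mass number changes by +0, atomic number by +1.
A: 126 = 126; Z: 50 + 1 = 51.
Z = 51 is antimony, so the daughter is Sb-126.

Sb-126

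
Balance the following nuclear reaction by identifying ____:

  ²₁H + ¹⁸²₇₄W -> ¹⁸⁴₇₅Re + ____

gamma ray

Conserve mass number: 2 + 182 = 184 + A, so A = 0.
Conserve atomic number: 1 + 74 = 75 + Z, so Z = 0.
A = 0 and Z = 0 is ⁰₀γ — a gamma ray.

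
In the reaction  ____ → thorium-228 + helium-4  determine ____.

Conserve mass number: A = 228 + 4, so A = 232.
Conserve atomic number: Z = 90 + 2, so Z = 92.
Z = 92 is uranium, so the species is uranium-232.

U-232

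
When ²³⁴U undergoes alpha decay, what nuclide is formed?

Alpha decay: mass number changes by -4, atomic number by -2.
A: 234 − 4 = 230; Z: 92 − 2 = 90.
Z = 90 is thorium, so the daughter is ²³⁰Th.

Th-230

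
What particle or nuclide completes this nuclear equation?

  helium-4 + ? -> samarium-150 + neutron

Nd-147

Conserve mass number: 4 + A = 150 + 1, so A = 147.
Conserve atomic number: 2 + Z = 62 + 0, so Z = 60.
Z = 60 is neodymium, so the species is neodymium-147.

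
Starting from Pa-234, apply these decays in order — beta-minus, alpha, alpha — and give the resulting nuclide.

Ra-226

Start: (A, Z) = (234, 91).
After β⁻: (234, 92).
After α: (230, 90).
After α: (226, 88).
Z = 88 is radium.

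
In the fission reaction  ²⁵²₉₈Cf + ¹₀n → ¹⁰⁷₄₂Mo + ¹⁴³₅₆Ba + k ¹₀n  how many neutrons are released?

3

Conserve mass number: 253 = 107 + 143 + k, so k = 253 − 250 = 3.
Check atomic number: 98 = 42 + 56 + 0 = 98. ✓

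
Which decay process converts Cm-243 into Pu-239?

ΔA = 239 − 243 = -4; ΔZ = 94 − 96 = -2.
A drops by 4 and Z drops by 2 — the signature of alpha emission.

alpha decay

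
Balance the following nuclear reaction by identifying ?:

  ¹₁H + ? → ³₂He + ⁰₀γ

deuteron

Conserve mass number: 1 + A = 3 + 0, so A = 2.
Conserve atomic number: 1 + Z = 2 + 0, so Z = 1.
A = 2 and Z = 1 is ²₁H — a deuteron.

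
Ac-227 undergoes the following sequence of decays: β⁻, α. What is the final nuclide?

Start: (A, Z) = (227, 89).
After β⁻: (227, 90).
After α: (223, 88).
Z = 88 is radium.

Ra-223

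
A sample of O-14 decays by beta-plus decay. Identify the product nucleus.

N-14

Beta-plus decay: mass number changes by +0, atomic number by -1.
A: 14 = 14; Z: 8 − 1 = 7.
Z = 7 is nitrogen, so the daughter is N-14.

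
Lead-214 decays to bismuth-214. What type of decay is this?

ΔA = 214 − 214 = 0; ΔZ = 83 − 82 = +1.
A is unchanged and Z rises by 1 — a neutron has become a proton (β⁻ decay).

beta-minus decay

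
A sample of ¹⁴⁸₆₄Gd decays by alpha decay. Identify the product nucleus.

Sm-144

Alpha decay: mass number changes by -4, atomic number by -2.
A: 148 − 4 = 144; Z: 64 − 2 = 62.
Z = 62 is samarium, so the daughter is ¹⁴⁴₆₂Sm.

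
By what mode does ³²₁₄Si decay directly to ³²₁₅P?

ΔA = 32 − 32 = 0; ΔZ = 15 − 14 = +1.
A is unchanged and Z rises by 1 — a neutron has become a proton (β⁻ decay).

beta-minus decay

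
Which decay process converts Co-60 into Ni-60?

ΔA = 60 − 60 = 0; ΔZ = 28 − 27 = +1.
A is unchanged and Z rises by 1 — a neutron has become a proton (β⁻ decay).

beta-minus decay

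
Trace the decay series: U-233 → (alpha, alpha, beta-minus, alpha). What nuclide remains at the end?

Fr-221

Start: (A, Z) = (233, 92).
After α: (229, 90).
After α: (225, 88).
After β⁻: (225, 89).
After α: (221, 87).
Z = 87 is francium.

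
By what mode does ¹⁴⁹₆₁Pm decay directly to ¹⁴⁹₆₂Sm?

ΔA = 149 − 149 = 0; ΔZ = 62 − 61 = +1.
A is unchanged and Z rises by 1 — a neutron has become a proton (β⁻ decay).

beta-minus decay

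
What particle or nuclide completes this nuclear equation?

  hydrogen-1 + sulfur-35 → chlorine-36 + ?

gamma ray

Conserve mass number: 1 + 35 = 36 + A, so A = 0.
Conserve atomic number: 1 + 16 = 17 + Z, so Z = 0.
A = 0 and Z = 0 is γ — a gamma ray.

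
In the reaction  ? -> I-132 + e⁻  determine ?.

Te-132

Conserve mass number: A = 132 + 0, so A = 132.
Conserve atomic number: Z = 53 − 1, so Z = 52.
Z = 52 is tellurium, so the species is Te-132.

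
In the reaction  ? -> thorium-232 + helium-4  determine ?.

Conserve mass number: A = 232 + 4, so A = 236.
Conserve atomic number: Z = 90 + 2, so Z = 92.
Z = 92 is uranium, so the species is uranium-236.

U-236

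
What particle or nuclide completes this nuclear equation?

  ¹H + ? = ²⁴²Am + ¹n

Pu-242

Conserve mass number: 1 + A = 242 + 1, so A = 242.
Conserve atomic number: 1 + Z = 95 + 0, so Z = 94.
Z = 94 is plutonium, so the species is ²⁴²Pu.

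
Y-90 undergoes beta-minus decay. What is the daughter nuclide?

Beta-minus decay: mass number changes by +0, atomic number by +1.
A: 90 = 90; Z: 39 + 1 = 40.
Z = 40 is zirconium, so the daughter is Zr-90.

Zr-90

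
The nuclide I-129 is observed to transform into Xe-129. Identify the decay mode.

ΔA = 129 − 129 = 0; ΔZ = 54 − 53 = +1.
A is unchanged and Z rises by 1 — a neutron has become a proton (β⁻ decay).

beta-minus decay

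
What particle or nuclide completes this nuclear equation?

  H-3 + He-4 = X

Li-7

Conserve mass number: 3 + 4 = A, so A = 7.
Conserve atomic number: 1 + 2 = Z, so Z = 3.
Z = 3 is lithium, so the species is Li-7.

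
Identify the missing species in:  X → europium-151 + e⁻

Sm-151

Conserve mass number: A = 151 + 0, so A = 151.
Conserve atomic number: Z = 63 − 1, so Z = 62.
Z = 62 is samarium, so the species is samarium-151.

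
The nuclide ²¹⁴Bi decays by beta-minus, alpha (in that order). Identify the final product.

Pb-210

Start: (A, Z) = (214, 83).
After β⁻: (214, 84).
After α: (210, 82).
Z = 82 is lead.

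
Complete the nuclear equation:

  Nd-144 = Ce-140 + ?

alpha particle

Conserve mass number: 144 = 140 + A, so A = 4.
Conserve atomic number: 60 = 58 + Z, so Z = 2.
A = 4 and Z = 2 is He-4 — an alpha particle.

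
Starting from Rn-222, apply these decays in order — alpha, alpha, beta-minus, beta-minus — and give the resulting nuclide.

Po-214

Start: (A, Z) = (222, 86).
After α: (218, 84).
After α: (214, 82).
After β⁻: (214, 83).
After β⁻: (214, 84).
Z = 84 is polonium.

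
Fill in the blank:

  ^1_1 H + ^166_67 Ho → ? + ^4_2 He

Dy-163

Conserve mass number: 1 + 166 = A + 4, so A = 163.
Conserve atomic number: 1 + 67 = Z + 2, so Z = 66.
Z = 66 is dysprosium, so the species is ^163_66 Dy.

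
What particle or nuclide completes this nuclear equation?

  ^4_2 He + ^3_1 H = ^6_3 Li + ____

Conserve mass number: 4 + 3 = 6 + A, so A = 1.
Conserve atomic number: 2 + 1 = 3 + Z, so Z = 0.
A = 1 and Z = 0 is ^1_0 n — a neutron.

neutron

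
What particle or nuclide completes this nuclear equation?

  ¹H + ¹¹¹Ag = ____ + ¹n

Cd-111

Conserve mass number: 1 + 111 = A + 1, so A = 111.
Conserve atomic number: 1 + 47 = Z + 0, so Z = 48.
Z = 48 is cadmium, so the species is ¹¹¹Cd.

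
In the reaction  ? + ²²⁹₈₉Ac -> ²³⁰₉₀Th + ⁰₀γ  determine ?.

proton

Conserve mass number: A + 229 = 230 + 0, so A = 1.
Conserve atomic number: Z + 89 = 90 + 0, so Z = 1.
A = 1 and Z = 1 is ¹₁H — a proton.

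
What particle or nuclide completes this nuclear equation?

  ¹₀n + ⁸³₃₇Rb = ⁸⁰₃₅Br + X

Conserve mass number: 1 + 83 = 80 + A, so A = 4.
Conserve atomic number: 0 + 37 = 35 + Z, so Z = 2.
A = 4 and Z = 2 is ⁴₂He — an alpha particle.

alpha particle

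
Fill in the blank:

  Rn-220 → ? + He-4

Po-216

Conserve mass number: 220 = A + 4, so A = 216.
Conserve atomic number: 86 = Z + 2, so Z = 84.
Z = 84 is polonium, so the species is Po-216.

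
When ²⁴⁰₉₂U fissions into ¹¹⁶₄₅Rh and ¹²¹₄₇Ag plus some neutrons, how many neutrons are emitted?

Conserve mass number: 240 = 116 + 121 + k, so k = 240 − 237 = 3.
Check atomic number: 92 = 45 + 47 + 0 = 92. ✓

3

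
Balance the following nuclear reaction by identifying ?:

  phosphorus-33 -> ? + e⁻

Conserve mass number: 33 = A + 0, so A = 33.
Conserve atomic number: 15 = Z − 1, so Z = 16.
Z = 16 is sulfur, so the species is sulfur-33.

S-33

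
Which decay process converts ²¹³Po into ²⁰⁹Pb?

alpha decay

ΔA = 209 − 213 = -4; ΔZ = 82 − 84 = -2.
A drops by 4 and Z drops by 2 — the signature of alpha emission.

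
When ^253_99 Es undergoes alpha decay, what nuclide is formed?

Bk-249

Alpha decay: mass number changes by -4, atomic number by -2.
A: 253 − 4 = 249; Z: 99 − 2 = 97.
Z = 97 is berkelium, so the daughter is ^249_97 Bk.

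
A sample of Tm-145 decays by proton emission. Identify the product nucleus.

Proton emission: mass number changes by -1, atomic number by -1.
A: 145 − 1 = 144; Z: 69 − 1 = 68.
Z = 68 is erbium, so the daughter is Er-144.

Er-144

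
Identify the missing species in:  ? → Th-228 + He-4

Conserve mass number: A = 228 + 4, so A = 232.
Conserve atomic number: Z = 90 + 2, so Z = 92.
Z = 92 is uranium, so the species is U-232.

U-232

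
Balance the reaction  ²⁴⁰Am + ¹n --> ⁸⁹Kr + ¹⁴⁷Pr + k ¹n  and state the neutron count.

5

Conserve mass number: 241 = 89 + 147 + k, so k = 241 − 236 = 5.
Check atomic number: 95 = 36 + 59 + 0 = 95. ✓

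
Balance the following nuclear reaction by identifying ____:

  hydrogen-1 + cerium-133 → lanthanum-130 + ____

alpha particle

Conserve mass number: 1 + 133 = 130 + A, so A = 4.
Conserve atomic number: 1 + 58 = 57 + Z, so Z = 2.
A = 4 and Z = 2 is helium-4 — an alpha particle.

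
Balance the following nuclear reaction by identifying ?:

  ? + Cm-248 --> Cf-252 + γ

alpha particle

Conserve mass number: A + 248 = 252 + 0, so A = 4.
Conserve atomic number: Z + 96 = 98 + 0, so Z = 2.
A = 4 and Z = 2 is He-4 — an alpha particle.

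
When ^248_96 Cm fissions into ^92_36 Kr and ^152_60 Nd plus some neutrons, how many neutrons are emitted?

Conserve mass number: 248 = 92 + 152 + k, so k = 248 − 244 = 4.
Check atomic number: 96 = 36 + 60 + 0 = 96. ✓

4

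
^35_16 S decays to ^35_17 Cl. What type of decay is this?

ΔA = 35 − 35 = 0; ΔZ = 17 − 16 = +1.
A is unchanged and Z rises by 1 — a neutron has become a proton (β⁻ decay).

beta-minus decay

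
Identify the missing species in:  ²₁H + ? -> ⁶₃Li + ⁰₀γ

Conserve mass number: 2 + A = 6 + 0, so A = 4.
Conserve atomic number: 1 + Z = 3 + 0, so Z = 2.
A = 4 and Z = 2 is ⁴₂He — an alpha particle.

alpha particle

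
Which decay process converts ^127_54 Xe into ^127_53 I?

beta-plus decay or electron capture

ΔA = 127 − 127 = 0; ΔZ = 53 − 54 = -1.
A is unchanged and Z drops by 1 — a proton has become a neutron (β⁺ emission or electron capture).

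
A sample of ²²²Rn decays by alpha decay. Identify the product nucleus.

Po-218

Alpha decay: mass number changes by -4, atomic number by -2.
A: 222 − 4 = 218; Z: 86 − 2 = 84.
Z = 84 is polonium, so the daughter is ²¹⁸Po.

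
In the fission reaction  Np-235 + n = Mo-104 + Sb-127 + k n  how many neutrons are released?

Conserve mass number: 236 = 104 + 127 + k, so k = 236 − 231 = 5.
Check atomic number: 93 = 42 + 51 + 0 = 93. ✓

5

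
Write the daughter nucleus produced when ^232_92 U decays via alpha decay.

Th-228

Alpha decay: mass number changes by -4, atomic number by -2.
A: 232 − 4 = 228; Z: 92 − 2 = 90.
Z = 90 is thorium, so the daughter is ^228_90 Th.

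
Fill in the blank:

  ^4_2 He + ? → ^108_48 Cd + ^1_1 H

Ag-105

Conserve mass number: 4 + A = 108 + 1, so A = 105.
Conserve atomic number: 2 + Z = 48 + 1, so Z = 47.
Z = 47 is silver, so the species is ^105_47 Ag.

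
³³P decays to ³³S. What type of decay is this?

beta-minus decay

ΔA = 33 − 33 = 0; ΔZ = 16 − 15 = +1.
A is unchanged and Z rises by 1 — a neutron has become a proton (β⁻ decay).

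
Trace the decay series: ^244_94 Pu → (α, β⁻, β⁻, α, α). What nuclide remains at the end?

Start: (A, Z) = (244, 94).
After α: (240, 92).
After β⁻: (240, 93).
After β⁻: (240, 94).
After α: (236, 92).
After α: (232, 90).
Z = 90 is thorium.

Th-232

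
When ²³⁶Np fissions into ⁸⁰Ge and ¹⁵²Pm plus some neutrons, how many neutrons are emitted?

4

Conserve mass number: 236 = 80 + 152 + k, so k = 236 − 232 = 4.
Check atomic number: 93 = 32 + 61 + 0 = 93. ✓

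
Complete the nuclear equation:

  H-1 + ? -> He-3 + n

Conserve mass number: 1 + A = 3 + 1, so A = 3.
Conserve atomic number: 1 + Z = 2 + 0, so Z = 1.
A = 3 and Z = 1 is H-3 — a triton.

triton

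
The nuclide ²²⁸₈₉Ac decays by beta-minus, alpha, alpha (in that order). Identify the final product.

Rn-220

Start: (A, Z) = (228, 89).
After β⁻: (228, 90).
After α: (224, 88).
After α: (220, 86).
Z = 86 is radon.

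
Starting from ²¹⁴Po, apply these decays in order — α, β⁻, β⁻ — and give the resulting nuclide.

Po-210

Start: (A, Z) = (214, 84).
After α: (210, 82).
After β⁻: (210, 83).
After β⁻: (210, 84).
Z = 84 is polonium.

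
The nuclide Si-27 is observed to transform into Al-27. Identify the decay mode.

beta-plus decay or electron capture

ΔA = 27 − 27 = 0; ΔZ = 13 − 14 = -1.
A is unchanged and Z drops by 1 — a proton has become a neutron (β⁺ emission or electron capture).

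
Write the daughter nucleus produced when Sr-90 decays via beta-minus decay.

Y-90

Beta-minus decay: mass number changes by +0, atomic number by +1.
A: 90 = 90; Z: 38 + 1 = 39.
Z = 39 is yttrium, so the daughter is Y-90.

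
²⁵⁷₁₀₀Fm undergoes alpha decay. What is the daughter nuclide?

Alpha decay: mass number changes by -4, atomic number by -2.
A: 257 − 4 = 253; Z: 100 − 2 = 98.
Z = 98 is californium, so the daughter is ²⁵³₉₈Cf.

Cf-253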